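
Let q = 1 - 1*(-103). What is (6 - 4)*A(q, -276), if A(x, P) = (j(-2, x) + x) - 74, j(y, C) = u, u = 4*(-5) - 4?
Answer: 12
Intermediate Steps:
u = -24 (u = -20 - 4 = -24)
j(y, C) = -24
q = 104 (q = 1 + 103 = 104)
A(x, P) = -98 + x (A(x, P) = (-24 + x) - 74 = -98 + x)
(6 - 4)*A(q, -276) = (6 - 4)*(-98 + 104) = 2*6 = 12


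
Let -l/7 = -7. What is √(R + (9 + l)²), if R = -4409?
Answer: I*√1045 ≈ 32.326*I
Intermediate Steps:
l = 49 (l = -7*(-7) = 49)
√(R + (9 + l)²) = √(-4409 + (9 + 49)²) = √(-4409 + 58²) = √(-4409 + 3364) = √(-1045) = I*√1045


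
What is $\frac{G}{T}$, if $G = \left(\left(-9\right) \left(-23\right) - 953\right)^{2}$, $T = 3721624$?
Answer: $\frac{139129}{930406} \approx 0.14954$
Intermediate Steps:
$G = 556516$ ($G = \left(207 - 953\right)^{2} = \left(-746\right)^{2} = 556516$)
$\frac{G}{T} = \frac{556516}{3721624} = 556516 \cdot \frac{1}{3721624} = \frac{139129}{930406}$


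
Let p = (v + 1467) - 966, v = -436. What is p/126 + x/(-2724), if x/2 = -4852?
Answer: 116647/28602 ≈ 4.0783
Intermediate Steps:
x = -9704 (x = 2*(-4852) = -9704)
p = 65 (p = (-436 + 1467) - 966 = 1031 - 966 = 65)
p/126 + x/(-2724) = 65/126 - 9704/(-2724) = 65*(1/126) - 9704*(-1/2724) = 65/126 + 2426/681 = 116647/28602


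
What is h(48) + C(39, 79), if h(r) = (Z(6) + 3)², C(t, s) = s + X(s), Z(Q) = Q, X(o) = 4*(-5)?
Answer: 140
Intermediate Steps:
X(o) = -20
C(t, s) = -20 + s (C(t, s) = s - 20 = -20 + s)
h(r) = 81 (h(r) = (6 + 3)² = 9² = 81)
h(48) + C(39, 79) = 81 + (-20 + 79) = 81 + 59 = 140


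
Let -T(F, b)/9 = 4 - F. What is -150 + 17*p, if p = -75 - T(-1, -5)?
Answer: -660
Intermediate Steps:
T(F, b) = -36 + 9*F (T(F, b) = -9*(4 - F) = -36 + 9*F)
p = -30 (p = -75 - (-36 + 9*(-1)) = -75 - (-36 - 9) = -75 - 1*(-45) = -75 + 45 = -30)
-150 + 17*p = -150 + 17*(-30) = -150 - 510 = -660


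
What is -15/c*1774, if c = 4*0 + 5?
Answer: -5322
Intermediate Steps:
c = 5 (c = 0 + 5 = 5)
-15/c*1774 = -15/5*1774 = -15*1/5*1774 = -3*1774 = -5322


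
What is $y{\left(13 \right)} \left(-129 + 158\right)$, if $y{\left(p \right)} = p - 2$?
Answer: $319$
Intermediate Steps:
$y{\left(p \right)} = -2 + p$
$y{\left(13 \right)} \left(-129 + 158\right) = \left(-2 + 13\right) \left(-129 + 158\right) = 11 \cdot 29 = 319$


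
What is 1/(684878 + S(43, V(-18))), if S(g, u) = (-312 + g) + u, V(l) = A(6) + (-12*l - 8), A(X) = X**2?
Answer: 1/684853 ≈ 1.4602e-6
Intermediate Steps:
V(l) = 28 - 12*l (V(l) = 6**2 + (-12*l - 8) = 36 + (-8 - 12*l) = 28 - 12*l)
S(g, u) = -312 + g + u
1/(684878 + S(43, V(-18))) = 1/(684878 + (-312 + 43 + (28 - 12*(-18)))) = 1/(684878 + (-312 + 43 + (28 + 216))) = 1/(684878 + (-312 + 43 + 244)) = 1/(684878 - 25) = 1/684853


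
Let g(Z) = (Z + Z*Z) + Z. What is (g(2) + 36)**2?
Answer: 1936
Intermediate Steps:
g(Z) = Z**2 + 2*Z (g(Z) = (Z + Z**2) + Z = Z**2 + 2*Z)
(g(2) + 36)**2 = (2*(2 + 2) + 36)**2 = (2*4 + 36)**2 = (8 + 36)**2 = 44**2 = 1936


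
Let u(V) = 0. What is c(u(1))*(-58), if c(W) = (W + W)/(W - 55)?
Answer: 0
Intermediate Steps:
c(W) = 2*W/(-55 + W) (c(W) = (2*W)/(-55 + W) = 2*W/(-55 + W))
c(u(1))*(-58) = (2*0/(-55 + 0))*(-58) = (2*0/(-55))*(-58) = (2*0*(-1/55))*(-58) = 0*(-58) = 0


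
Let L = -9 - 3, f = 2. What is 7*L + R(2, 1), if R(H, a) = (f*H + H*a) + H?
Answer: -76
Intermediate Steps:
L = -12
R(H, a) = 3*H + H*a (R(H, a) = (2*H + H*a) + H = 3*H + H*a)
7*L + R(2, 1) = 7*(-12) + 2*(3 + 1) = -84 + 2*4 = -84 + 8 = -76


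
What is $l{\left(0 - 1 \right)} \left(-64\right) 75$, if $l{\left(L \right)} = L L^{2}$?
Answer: $4800$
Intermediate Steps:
$l{\left(L \right)} = L^{3}$
$l{\left(0 - 1 \right)} \left(-64\right) 75 = \left(0 - 1\right)^{3} \left(-64\right) 75 = \left(-1\right)^{3} \left(-64\right) 75 = \left(-1\right) \left(-64\right) 75 = 64 \cdot 75 = 4800$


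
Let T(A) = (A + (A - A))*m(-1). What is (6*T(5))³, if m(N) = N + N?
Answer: -216000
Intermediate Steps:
m(N) = 2*N
T(A) = -2*A (T(A) = (A + (A - A))*(2*(-1)) = (A + 0)*(-2) = A*(-2) = -2*A)
(6*T(5))³ = (6*(-2*5))³ = (6*(-10))³ = (-60)³ = -216000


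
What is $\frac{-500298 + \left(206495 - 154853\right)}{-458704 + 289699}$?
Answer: $\frac{149552}{56335} \approx 2.6547$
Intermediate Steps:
$\frac{-500298 + \left(206495 - 154853\right)}{-458704 + 289699} = \frac{-500298 + 51642}{-169005} = \left(-448656\right) \left(- \frac{1}{169005}\right) = \frac{149552}{56335}$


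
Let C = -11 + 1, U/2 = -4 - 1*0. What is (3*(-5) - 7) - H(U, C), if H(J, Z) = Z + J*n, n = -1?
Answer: -20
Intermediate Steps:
U = -8 (U = 2*(-4 - 1*0) = 2*(-4 + 0) = 2*(-4) = -8)
C = -10
H(J, Z) = Z - J (H(J, Z) = Z + J*(-1) = Z - J)
(3*(-5) - 7) - H(U, C) = (3*(-5) - 7) - (-10 - 1*(-8)) = (-15 - 7) - (-10 + 8) = -22 - 1*(-2) = -22 + 2 = -20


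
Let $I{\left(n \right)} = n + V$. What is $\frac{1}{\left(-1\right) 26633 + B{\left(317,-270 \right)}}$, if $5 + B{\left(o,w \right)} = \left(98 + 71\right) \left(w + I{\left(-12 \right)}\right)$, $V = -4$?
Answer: $- \frac{1}{74972} \approx -1.3338 \cdot 10^{-5}$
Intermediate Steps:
$I{\left(n \right)} = -4 + n$ ($I{\left(n \right)} = n - 4 = -4 + n$)
$B{\left(o,w \right)} = -2709 + 169 w$ ($B{\left(o,w \right)} = -5 + \left(98 + 71\right) \left(w - 16\right) = -5 + 169 \left(w - 16\right) = -5 + 169 \left(-16 + w\right) = -5 + \left(-2704 + 169 w\right) = -2709 + 169 w$)
$\frac{1}{\left(-1\right) 26633 + B{\left(317,-270 \right)}} = \frac{1}{\left(-1\right) 26633 + \left(-2709 + 169 \left(-270\right)\right)} = \frac{1}{-26633 - 48339} = \frac{1}{-74972} = - \frac{1}{74972}$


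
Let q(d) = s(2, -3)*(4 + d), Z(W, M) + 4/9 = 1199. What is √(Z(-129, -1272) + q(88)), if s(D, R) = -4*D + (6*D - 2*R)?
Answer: √19067/3 ≈ 46.028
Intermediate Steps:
Z(W, M) = 10787/9 (Z(W, M) = -4/9 + 1199 = 10787/9)
s(D, R) = -2*R + 2*D (s(D, R) = -4*D + (-2*R + 6*D) = -2*R + 2*D)
q(d) = 40 + 10*d (q(d) = (-2*(-3) + 2*2)*(4 + d) = (6 + 4)*(4 + d) = 10*(4 + d) = 40 + 10*d)
√(Z(-129, -1272) + q(88)) = √(10787/9 + (40 + 10*88)) = √(10787/9 + (40 + 880)) = √(10787/9 + 920) = √(19067/9) = √19067/3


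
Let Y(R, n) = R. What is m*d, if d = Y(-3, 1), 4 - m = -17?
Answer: -63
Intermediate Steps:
m = 21 (m = 4 - 1*(-17) = 4 + 17 = 21)
d = -3
m*d = 21*(-3) = -63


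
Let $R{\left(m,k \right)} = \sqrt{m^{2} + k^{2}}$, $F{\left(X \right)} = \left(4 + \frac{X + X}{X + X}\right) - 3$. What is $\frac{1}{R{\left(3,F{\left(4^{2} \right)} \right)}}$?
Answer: $\frac{\sqrt{13}}{13} \approx 0.27735$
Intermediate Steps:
$F{\left(X \right)} = 2$ ($F{\left(X \right)} = \left(4 + \frac{2 X}{2 X}\right) - 3 = \left(4 + 2 X \frac{1}{2 X}\right) - 3 = \left(4 + 1\right) - 3 = 5 - 3 = 2$)
$R{\left(m,k \right)} = \sqrt{k^{2} + m^{2}}$
$\frac{1}{R{\left(3,F{\left(4^{2} \right)} \right)}} = \frac{1}{\sqrt{2^{2} + 3^{2}}} = \frac{1}{\sqrt{4 + 9}} = \frac{1}{\sqrt{13}} = \frac{\sqrt{13}}{13}$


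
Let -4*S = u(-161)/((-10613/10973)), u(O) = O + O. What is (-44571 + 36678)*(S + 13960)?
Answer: -2324869787151/21226 ≈ -1.0953e+8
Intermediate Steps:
u(O) = 2*O
S = -1766653/21226 (S = -2*(-161)/(4*((-10613/10973))) = -(-161)/(2*((-10613*1/10973))) = -(-161)/(2*(-10613/10973)) = -(-161)*(-10973)/(2*10613) = -¼*3533306/10613 = -1766653/21226 ≈ -83.231)
(-44571 + 36678)*(S + 13960) = (-44571 + 36678)*(-1766653/21226 + 13960) = -7893*294548307/21226 = -2324869787151/21226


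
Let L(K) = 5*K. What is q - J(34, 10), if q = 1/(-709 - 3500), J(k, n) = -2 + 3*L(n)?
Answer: -622933/4209 ≈ -148.00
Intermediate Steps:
J(k, n) = -2 + 15*n (J(k, n) = -2 + 3*(5*n) = -2 + 15*n)
q = -1/4209 (q = 1/(-4209) = -1/4209 ≈ -0.00023759)
q - J(34, 10) = -1/4209 - (-2 + 15*10) = -1/4209 - (-2 + 150) = -1/4209 - 1*148 = -1/4209 - 148 = -622933/4209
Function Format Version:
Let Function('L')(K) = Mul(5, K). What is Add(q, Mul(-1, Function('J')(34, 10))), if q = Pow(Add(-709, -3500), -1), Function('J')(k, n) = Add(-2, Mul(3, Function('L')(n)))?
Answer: Rational(-622933, 4209) ≈ -148.00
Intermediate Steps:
Function('J')(k, n) = Add(-2, Mul(15, n)) (Function('J')(k, n) = Add(-2, Mul(3, Mul(5, n))) = Add(-2, Mul(15, n)))
q = Rational(-1, 4209) (q = Pow(-4209, -1) = Rational(-1, 4209) ≈ -0.00023759)
Add(q, Mul(-1, Function('J')(34, 10))) = Add(Rational(-1, 4209), Mul(-1, Add(-2, Mul(15, 10)))) = Add(Rational(-1, 4209), Mul(-1, Add(-2, 150))) = Add(Rational(-1, 4209), Mul(-1, 148)) = Add(Rational(-1, 4209), -148) = Rational(-622933, 4209)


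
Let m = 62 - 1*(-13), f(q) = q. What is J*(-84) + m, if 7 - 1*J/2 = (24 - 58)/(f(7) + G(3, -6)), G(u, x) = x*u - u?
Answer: -693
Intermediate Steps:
G(u, x) = -u + u*x (G(u, x) = u*x - u = -u + u*x)
m = 75 (m = 62 + 13 = 75)
J = 64/7 (J = 14 - 2*(24 - 58)/(7 + 3*(-1 - 6)) = 14 - (-68)/(7 + 3*(-7)) = 14 - (-68)/(7 - 21) = 14 - (-68)/(-14) = 14 - (-68)*(-1)/14 = 14 - 2*17/7 = 14 - 34/7 = 64/7 ≈ 9.1429)
J*(-84) + m = (64/7)*(-84) + 75 = -768 + 75 = -693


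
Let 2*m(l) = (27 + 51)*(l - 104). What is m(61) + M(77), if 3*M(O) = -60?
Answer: -1697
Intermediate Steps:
m(l) = -4056 + 39*l (m(l) = ((27 + 51)*(l - 104))/2 = (78*(-104 + l))/2 = (-8112 + 78*l)/2 = -4056 + 39*l)
M(O) = -20 (M(O) = (⅓)*(-60) = -20)
m(61) + M(77) = (-4056 + 39*61) - 20 = (-4056 + 2379) - 20 = -1677 - 20 = -1697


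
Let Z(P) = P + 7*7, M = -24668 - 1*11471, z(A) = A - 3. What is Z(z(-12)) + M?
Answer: -36105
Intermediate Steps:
z(A) = -3 + A
M = -36139 (M = -24668 - 11471 = -36139)
Z(P) = 49 + P (Z(P) = P + 49 = 49 + P)
Z(z(-12)) + M = (49 + (-3 - 12)) - 36139 = (49 - 15) - 36139 = 34 - 36139 = -36105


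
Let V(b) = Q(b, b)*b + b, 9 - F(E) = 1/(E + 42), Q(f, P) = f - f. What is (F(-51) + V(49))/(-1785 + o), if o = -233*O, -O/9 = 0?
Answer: -523/16065 ≈ -0.032555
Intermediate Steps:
O = 0 (O = -9*0 = 0)
Q(f, P) = 0
F(E) = 9 - 1/(42 + E) (F(E) = 9 - 1/(E + 42) = 9 - 1/(42 + E))
o = 0 (o = -233*0 = 0)
V(b) = b (V(b) = 0*b + b = 0 + b = b)
(F(-51) + V(49))/(-1785 + o) = ((377 + 9*(-51))/(42 - 51) + 49)/(-1785 + 0) = ((377 - 459)/(-9) + 49)/(-1785) = (-⅑*(-82) + 49)*(-1/1785) = (82/9 + 49)*(-1/1785) = (523/9)*(-1/1785) = -523/16065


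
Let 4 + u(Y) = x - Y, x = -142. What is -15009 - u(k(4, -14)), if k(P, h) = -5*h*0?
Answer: -14863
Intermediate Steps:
k(P, h) = 0
u(Y) = -146 - Y (u(Y) = -4 + (-142 - Y) = -146 - Y)
-15009 - u(k(4, -14)) = -15009 - (-146 - 1*0) = -15009 - (-146 + 0) = -15009 - 1*(-146) = -15009 + 146 = -14863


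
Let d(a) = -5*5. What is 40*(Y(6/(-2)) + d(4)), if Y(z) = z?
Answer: -1120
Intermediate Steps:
d(a) = -25
40*(Y(6/(-2)) + d(4)) = 40*(6/(-2) - 25) = 40*(6*(-½) - 25) = 40*(-3 - 25) = 40*(-28) = -1120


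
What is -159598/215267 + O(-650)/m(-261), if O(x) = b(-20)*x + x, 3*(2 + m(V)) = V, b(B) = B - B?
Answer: 125719328/19158763 ≈ 6.5620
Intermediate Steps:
b(B) = 0
m(V) = -2 + V/3
O(x) = x (O(x) = 0*x + x = 0 + x = x)
-159598/215267 + O(-650)/m(-261) = -159598/215267 - 650/(-2 + (⅓)*(-261)) = -159598*1/215267 - 650/(-2 - 87) = -159598/215267 - 650/(-89) = -159598/215267 - 650*(-1/89) = -159598/215267 + 650/89 = 125719328/19158763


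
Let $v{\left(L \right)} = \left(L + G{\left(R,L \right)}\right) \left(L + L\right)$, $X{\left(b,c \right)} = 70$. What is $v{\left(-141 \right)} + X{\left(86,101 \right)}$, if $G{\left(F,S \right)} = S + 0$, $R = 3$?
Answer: $79594$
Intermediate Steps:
$G{\left(F,S \right)} = S$
$v{\left(L \right)} = 4 L^{2}$ ($v{\left(L \right)} = \left(L + L\right) \left(L + L\right) = 2 L 2 L = 4 L^{2}$)
$v{\left(-141 \right)} + X{\left(86,101 \right)} = 4 \left(-141\right)^{2} + 70 = 4 \cdot 19881 + 70 = 79524 + 70 = 79594$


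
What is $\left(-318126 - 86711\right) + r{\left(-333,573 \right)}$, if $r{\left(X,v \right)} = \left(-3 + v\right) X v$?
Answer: $-109165967$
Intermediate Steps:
$r{\left(X,v \right)} = X v \left(-3 + v\right)$
$\left(-318126 - 86711\right) + r{\left(-333,573 \right)} = \left(-318126 - 86711\right) - 190809 \left(-3 + 573\right) = \left(-318126 - 86711\right) - 190809 \cdot 570 = -404837 - 108761130 = -109165967$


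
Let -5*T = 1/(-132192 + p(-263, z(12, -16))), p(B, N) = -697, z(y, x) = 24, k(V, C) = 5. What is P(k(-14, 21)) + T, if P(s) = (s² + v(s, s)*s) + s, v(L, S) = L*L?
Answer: 102988976/664445 ≈ 155.00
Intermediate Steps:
T = 1/664445 (T = -1/(5*(-132192 - 697)) = -⅕/(-132889) = -⅕*(-1/132889) = 1/664445 ≈ 1.5050e-6)
v(L, S) = L²
P(s) = s + s² + s³ (P(s) = (s² + s²*s) + s = (s² + s³) + s = s + s² + s³)
P(k(-14, 21)) + T = 5*(1 + 5 + 5²) + 1/664445 = 5*(1 + 5 + 25) + 1/664445 = 5*31 + 1/664445 = 155 + 1/664445 = 102988976/664445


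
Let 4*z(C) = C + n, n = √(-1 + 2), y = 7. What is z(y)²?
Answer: 4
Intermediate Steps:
n = 1 (n = √1 = 1)
z(C) = ¼ + C/4 (z(C) = (C + 1)/4 = (1 + C)/4 = ¼ + C/4)
z(y)² = (¼ + (¼)*7)² = (¼ + 7/4)² = 2² = 4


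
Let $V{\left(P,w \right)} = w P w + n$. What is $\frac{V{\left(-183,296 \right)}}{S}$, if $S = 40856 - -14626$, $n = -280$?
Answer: $- \frac{8017004}{27741} \approx -288.99$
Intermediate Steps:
$V{\left(P,w \right)} = -280 + P w^{2}$ ($V{\left(P,w \right)} = w P w - 280 = P w w - 280 = P w^{2} - 280 = -280 + P w^{2}$)
$S = 55482$ ($S = 40856 + 14626 = 55482$)
$\frac{V{\left(-183,296 \right)}}{S} = \frac{-280 - 183 \cdot 296^{2}}{55482} = \left(-280 - 16033728\right) \frac{1}{55482} = \left(-16034008\right) \frac{1}{55482} = - \frac{8017004}{27741}$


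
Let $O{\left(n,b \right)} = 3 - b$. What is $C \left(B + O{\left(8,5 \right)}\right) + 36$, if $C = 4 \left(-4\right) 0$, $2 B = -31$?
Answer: $36$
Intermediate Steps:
$B = - \frac{31}{2}$ ($B = \frac{1}{2} \left(-31\right) = - \frac{31}{2} \approx -15.5$)
$C = 0$ ($C = \left(-16\right) 0 = 0$)
$C \left(B + O{\left(8,5 \right)}\right) + 36 = 0 \left(- \frac{31}{2} + \left(3 - 5\right)\right) + 36 = 0 \left(- \frac{31}{2} - 2\right) + 36 = 0 \left(- \frac{35}{2}\right) + 36 = 0 + 36 = 36$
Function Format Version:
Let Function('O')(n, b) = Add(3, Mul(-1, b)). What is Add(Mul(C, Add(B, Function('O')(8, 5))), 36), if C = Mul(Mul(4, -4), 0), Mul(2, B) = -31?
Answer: 36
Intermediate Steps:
B = Rational(-31, 2) (B = Mul(Rational(1, 2), -31) = Rational(-31, 2) ≈ -15.500)
C = 0 (C = Mul(-16, 0) = 0)
Add(Mul(C, Add(B, Function('O')(8, 5))), 36) = Add(Mul(0, Add(Rational(-31, 2), Add(3, Mul(-1, 5)))), 36) = Add(Mul(0, Add(Rational(-31, 2), Add(3, -5))), 36) = Add(Mul(0, Add(Rational(-31, 2), -2)), 36) = Add(Mul(0, Rational(-35, 2)), 36) = Add(0, 36) = 36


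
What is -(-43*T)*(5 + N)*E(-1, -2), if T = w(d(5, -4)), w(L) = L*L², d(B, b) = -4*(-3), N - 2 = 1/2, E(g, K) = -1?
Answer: -557280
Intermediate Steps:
N = 5/2 (N = 2 + 1/2 = 2 + 1*(½) = 2 + ½ = 5/2 ≈ 2.5000)
d(B, b) = 12
w(L) = L³
T = 1728 (T = 12³ = 1728)
-(-43*T)*(5 + N)*E(-1, -2) = -(-43*1728)*(5 + 5/2)*(-1) = -(-74304)*(15/2)*(-1) = -(-74304)*(-15)/2 = -1*557280 = -557280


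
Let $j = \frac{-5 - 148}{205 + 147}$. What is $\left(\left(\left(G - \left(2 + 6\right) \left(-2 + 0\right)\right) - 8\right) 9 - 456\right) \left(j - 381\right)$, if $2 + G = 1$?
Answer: $\frac{52766145}{352} \approx 1.499 \cdot 10^{5}$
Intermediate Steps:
$G = -1$ ($G = -2 + 1 = -1$)
$j = - \frac{153}{352} \approx -0.43466$
$\left(\left(\left(G - \left(2 + 6\right) \left(-2 + 0\right)\right) - 8\right) 9 - 456\right) \left(j - 381\right) = \left(\left(\left(-1 - \left(2 + 6\right) \left(-2 + 0\right)\right) - 8\right) 9 - 456\right) \left(- \frac{153}{352} - 381\right) = \left(\left(\left(-1 - 8 \left(-2\right)\right) - 8\right) 9 - 456\right) \left(- \frac{134265}{352}\right) = \left(\left(\left(-1 - -16\right) - 8\right) 9 - 456\right) \left(- \frac{134265}{352}\right) = \left(\left(\left(-1 + 16\right) - 8\right) 9 - 456\right) \left(- \frac{134265}{352}\right) = \left(\left(15 - 8\right) 9 - 456\right) \left(- \frac{134265}{352}\right) = \left(7 \cdot 9 - 456\right) \left(- \frac{134265}{352}\right) = \left(63 - 456\right) \left(- \frac{134265}{352}\right) = \left(-393\right) \left(- \frac{134265}{352}\right) = \frac{52766145}{352}$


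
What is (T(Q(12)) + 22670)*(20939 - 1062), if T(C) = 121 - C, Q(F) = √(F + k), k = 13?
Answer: 452917322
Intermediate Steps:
Q(F) = √(13 + F) (Q(F) = √(F + 13) = √(13 + F))
(T(Q(12)) + 22670)*(20939 - 1062) = ((121 - √(13 + 12)) + 22670)*(20939 - 1062) = ((121 - √25) + 22670)*19877 = ((121 - 1*5) + 22670)*19877 = ((121 - 5) + 22670)*19877 = (116 + 22670)*19877 = 22786*19877 = 452917322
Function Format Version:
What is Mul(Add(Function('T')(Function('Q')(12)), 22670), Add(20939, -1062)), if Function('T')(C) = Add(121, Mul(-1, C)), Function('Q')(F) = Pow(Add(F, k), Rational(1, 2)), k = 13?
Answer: 452917322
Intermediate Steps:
Function('Q')(F) = Pow(Add(13, F), Rational(1, 2)) (Function('Q')(F) = Pow(Add(F, 13), Rational(1, 2)) = Pow(Add(13, F), Rational(1, 2)))
Mul(Add(Function('T')(Function('Q')(12)), 22670), Add(20939, -1062)) = Mul(Add(Add(121, Mul(-1, Pow(Add(13, 12), Rational(1, 2)))), 22670), Add(20939, -1062)) = Mul(Add(Add(121, Mul(-1, Pow(25, Rational(1, 2)))), 22670), 19877) = Mul(Add(Add(121, Mul(-1, 5)), 22670), 19877) = Mul(Add(Add(121, -5), 22670), 19877) = Mul(Add(116, 22670), 19877) = Mul(22786, 19877) = 452917322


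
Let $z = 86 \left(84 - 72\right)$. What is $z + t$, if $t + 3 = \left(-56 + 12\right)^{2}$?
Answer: $2965$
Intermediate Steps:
$t = 1933$ ($t = -3 + \left(-56 + 12\right)^{2} = -3 + \left(-44\right)^{2} = -3 + 1936 = 1933$)
$z = 1032$ ($z = 86 \cdot 12 = 1032$)
$z + t = 1032 + 1933 = 2965$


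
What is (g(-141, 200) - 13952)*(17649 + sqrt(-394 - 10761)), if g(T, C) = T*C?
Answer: -743940648 - 42152*I*sqrt(11155) ≈ -7.4394e+8 - 4.452e+6*I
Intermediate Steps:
g(T, C) = C*T
(g(-141, 200) - 13952)*(17649 + sqrt(-394 - 10761)) = (200*(-141) - 13952)*(17649 + sqrt(-394 - 10761)) = (-28200 - 13952)*(17649 + sqrt(-11155)) = -42152*(17649 + I*sqrt(11155)) = -743940648 - 42152*I*sqrt(11155)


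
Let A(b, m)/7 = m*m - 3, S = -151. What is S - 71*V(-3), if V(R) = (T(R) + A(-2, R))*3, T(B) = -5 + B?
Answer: -7393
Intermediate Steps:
A(b, m) = -21 + 7*m**2 (A(b, m) = 7*(m*m - 3) = 7*(m**2 - 3) = 7*(-3 + m**2) = -21 + 7*m**2)
V(R) = -78 + 3*R + 21*R**2 (V(R) = ((-5 + R) + (-21 + 7*R**2))*3 = (-26 + R + 7*R**2)*3 = -78 + 3*R + 21*R**2)
S - 71*V(-3) = -151 - 71*(-78 + 3*(-3) + 21*(-3)**2) = -151 - 71*(-78 - 9 + 21*9) = -151 - 71*(-78 - 9 + 189) = -151 - 71*102 = -151 - 7242 = -7393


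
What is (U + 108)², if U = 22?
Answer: 16900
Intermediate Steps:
(U + 108)² = (22 + 108)² = 130² = 16900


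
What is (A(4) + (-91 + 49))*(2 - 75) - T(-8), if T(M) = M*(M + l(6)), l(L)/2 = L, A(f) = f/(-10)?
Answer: 15636/5 ≈ 3127.2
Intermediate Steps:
A(f) = -f/10 (A(f) = f*(-1/10) = -f/10)
l(L) = 2*L
T(M) = M*(12 + M) (T(M) = M*(M + 2*6) = M*(M + 12) = M*(12 + M))
(A(4) + (-91 + 49))*(2 - 75) - T(-8) = (-1/10*4 + (-91 + 49))*(2 - 75) - (-8)*(12 - 8) = (-2/5 - 42)*(-73) - (-8)*4 = -212/5*(-73) - 1*(-32) = 15476/5 + 32 = 15636/5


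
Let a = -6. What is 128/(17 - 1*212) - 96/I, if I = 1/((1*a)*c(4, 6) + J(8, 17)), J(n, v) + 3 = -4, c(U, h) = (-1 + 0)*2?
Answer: -93728/195 ≈ -480.66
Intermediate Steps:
c(U, h) = -2 (c(U, h) = -1*2 = -2)
J(n, v) = -7 (J(n, v) = -3 - 4 = -7)
I = 1/5 (I = 1/((1*(-6))*(-2) - 7) = 1/(-6*(-2) - 7) = 1/(12 - 7) = 1/5 ≈ 0.20000)
128/(17 - 1*212) - 96/I = 128/(17 - 1*212) - 96/1/5 = 128/(17 - 212) - 96*5 = 128/(-195) - 480 = 128*(-1/195) - 480 = -128/195 - 480 = -93728/195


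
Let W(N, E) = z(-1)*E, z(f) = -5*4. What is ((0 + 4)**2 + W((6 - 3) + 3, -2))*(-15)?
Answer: -840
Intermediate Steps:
z(f) = -20
W(N, E) = -20*E
((0 + 4)**2 + W((6 - 3) + 3, -2))*(-15) = ((0 + 4)**2 - 20*(-2))*(-15) = (4**2 + 40)*(-15) = (16 + 40)*(-15) = 56*(-15) = -840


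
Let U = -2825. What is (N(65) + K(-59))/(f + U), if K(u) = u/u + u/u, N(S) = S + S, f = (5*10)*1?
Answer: -44/925 ≈ -0.047568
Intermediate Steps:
f = 50 (f = 50*1 = 50)
N(S) = 2*S
K(u) = 2 (K(u) = 1 + 1 = 2)
(N(65) + K(-59))/(f + U) = (2*65 + 2)/(50 - 2825) = (130 + 2)/(-2775) = 132*(-1/2775) = -44/925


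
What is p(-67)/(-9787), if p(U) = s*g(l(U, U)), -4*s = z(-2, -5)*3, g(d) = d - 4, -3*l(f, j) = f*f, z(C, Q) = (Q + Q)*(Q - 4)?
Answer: -202545/19574 ≈ -10.348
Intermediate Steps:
z(C, Q) = 2*Q*(-4 + Q) (z(C, Q) = (2*Q)*(-4 + Q) = 2*Q*(-4 + Q))
l(f, j) = -f**2/3 (l(f, j) = -f*f/3 = -f**2/3)
g(d) = -4 + d
s = -135/2 (s = -2*(-5)*(-4 - 5)*3/4 = -2*(-5)*(-9)*3/4 = -45*3/2 = -1/4*270 = -135/2 ≈ -67.500)
p(U) = 270 + 45*U**2/2 (p(U) = -135*(-4 - U**2/3)/2 = 270 + 45*U**2/2)
p(-67)/(-9787) = (270 + (45/2)*(-67)**2)/(-9787) = (270 + (45/2)*4489)*(-1/9787) = (270 + 202005/2)*(-1/9787) = (202545/2)*(-1/9787) = -202545/19574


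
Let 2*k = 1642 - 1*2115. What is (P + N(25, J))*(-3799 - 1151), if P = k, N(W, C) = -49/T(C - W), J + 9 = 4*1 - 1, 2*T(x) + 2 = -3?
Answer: 1073655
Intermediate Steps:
T(x) = -5/2 (T(x) = -1 + (½)*(-3) = -1 - 3/2 = -5/2)
J = -6 (J = -9 + (4*1 - 1) = -9 + (4 - 1) = -9 + 3 = -6)
N(W, C) = 98/5 (N(W, C) = -49/(-5/2) = -49*(-⅖) = 98/5)
k = -473/2 (k = (1642 - 1*2115)/2 = (1642 - 2115)/2 = (½)*(-473) = -473/2 ≈ -236.50)
P = -473/2 ≈ -236.50
(P + N(25, J))*(-3799 - 1151) = (-473/2 + 98/5)*(-3799 - 1151) = -2169/10*(-4950) = 1073655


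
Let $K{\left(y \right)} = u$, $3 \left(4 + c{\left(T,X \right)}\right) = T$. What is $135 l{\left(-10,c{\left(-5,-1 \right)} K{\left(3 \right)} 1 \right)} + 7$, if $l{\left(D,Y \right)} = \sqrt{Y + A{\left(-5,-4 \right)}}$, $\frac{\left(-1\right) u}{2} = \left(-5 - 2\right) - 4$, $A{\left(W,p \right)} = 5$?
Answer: $7 + 45 i \sqrt{1077} \approx 7.0 + 1476.8 i$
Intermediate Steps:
$c{\left(T,X \right)} = -4 + \frac{T}{3}$
$u = 22$ ($u = - 2 \left(\left(-5 - 2\right) - 4\right) = - 2 \left(-7 - 4\right) = \left(-2\right) \left(-11\right) = 22$)
$K{\left(y \right)} = 22$
$l{\left(D,Y \right)} = \sqrt{5 + Y}$ ($l{\left(D,Y \right)} = \sqrt{Y + 5} = \sqrt{5 + Y}$)
$135 l{\left(-10,c{\left(-5,-1 \right)} K{\left(3 \right)} 1 \right)} + 7 = 135 \sqrt{5 + \left(-4 + \frac{1}{3} \left(-5\right)\right) 22 \cdot 1} + 7 = 135 \sqrt{5 + \left(-4 - \frac{5}{3}\right) 22 \cdot 1} + 7 = 135 \sqrt{5 + \left(- \frac{17}{3}\right) 22 \cdot 1} + 7 = 135 \sqrt{5 - \frac{374}{3}} + 7 = 135 \sqrt{- \frac{359}{3}} + 7 = 135 \frac{i \sqrt{1077}}{3} + 7 = 45 i \sqrt{1077} + 7 = 7 + 45 i \sqrt{1077}$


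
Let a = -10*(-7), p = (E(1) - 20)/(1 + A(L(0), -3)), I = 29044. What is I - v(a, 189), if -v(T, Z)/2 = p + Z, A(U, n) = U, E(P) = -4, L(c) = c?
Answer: 29374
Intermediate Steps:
p = -24 (p = (-4 - 20)/(1 + 0) = -24/1 = -24*1 = -24)
a = 70
v(T, Z) = 48 - 2*Z (v(T, Z) = -2*(-24 + Z) = 48 - 2*Z)
I - v(a, 189) = 29044 - (48 - 2*189) = 29044 - (48 - 378) = 29044 - 1*(-330) = 29044 + 330 = 29374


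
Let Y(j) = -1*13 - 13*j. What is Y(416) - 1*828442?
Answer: -833863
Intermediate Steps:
Y(j) = -13 - 13*j
Y(416) - 1*828442 = (-13 - 13*416) - 1*828442 = (-13 - 5408) - 828442 = -5421 - 828442 = -833863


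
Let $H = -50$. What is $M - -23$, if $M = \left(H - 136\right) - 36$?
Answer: $-199$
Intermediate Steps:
$M = -222$ ($M = \left(-50 - 136\right) - 36 = -186 - 36 = -222$)
$M - -23 = -222 - -23 = -222 + 23 = -199$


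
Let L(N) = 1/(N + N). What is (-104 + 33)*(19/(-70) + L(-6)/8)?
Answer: 67237/3360 ≈ 20.011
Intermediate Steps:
L(N) = 1/(2*N)
(-104 + 33)*(19/(-70) + L(-6)/8) = (-104 + 33)*(19/(-70) + ((½)/(-6))/8) = -71*(19*(-1/70) + ((½)*(-⅙))*(⅛)) = -71*(-19/70 - 1/12*⅛) = -71*(-19/70 - 1/96) = -71*(-947/3360) = 67237/3360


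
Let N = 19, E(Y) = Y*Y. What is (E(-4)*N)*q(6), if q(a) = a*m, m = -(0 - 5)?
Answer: 9120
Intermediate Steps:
E(Y) = Y²
m = 5 (m = -1*(-5) = 5)
q(a) = 5*a (q(a) = a*5 = 5*a)
(E(-4)*N)*q(6) = ((-4)²*19)*(5*6) = (16*19)*30 = 304*30 = 9120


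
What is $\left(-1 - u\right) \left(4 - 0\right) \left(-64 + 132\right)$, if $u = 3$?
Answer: $-1088$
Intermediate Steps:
$\left(-1 - u\right) \left(4 - 0\right) \left(-64 + 132\right) = \left(-1 - 3\right) \left(4 - 0\right) \left(-64 + 132\right) = \left(-1 - 3\right) \left(4 + 0\right) 68 = \left(-4\right) 4 \cdot 68 = \left(-16\right) 68 = -1088$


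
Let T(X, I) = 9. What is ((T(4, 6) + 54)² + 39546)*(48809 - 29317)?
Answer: 848194380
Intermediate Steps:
((T(4, 6) + 54)² + 39546)*(48809 - 29317) = ((9 + 54)² + 39546)*(48809 - 29317) = (63² + 39546)*19492 = (3969 + 39546)*19492 = 43515*19492 = 848194380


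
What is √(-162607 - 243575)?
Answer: I*√406182 ≈ 637.32*I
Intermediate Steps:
√(-162607 - 243575) = √(-406182) = I*√406182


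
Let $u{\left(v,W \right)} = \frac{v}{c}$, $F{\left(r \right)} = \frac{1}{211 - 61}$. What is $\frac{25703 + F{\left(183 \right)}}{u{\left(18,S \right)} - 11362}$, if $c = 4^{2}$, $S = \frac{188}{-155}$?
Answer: $- \frac{15421804}{6816525} \approx -2.2624$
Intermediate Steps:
$S = - \frac{188}{155}$ ($S = 188 \left(- \frac{1}{155}\right) = - \frac{188}{155} \approx -1.2129$)
$c = 16$
$F{\left(r \right)} = \frac{1}{150}$
$u{\left(v,W \right)} = \frac{v}{16}$
$\frac{25703 + F{\left(183 \right)}}{u{\left(18,S \right)} - 11362} = \frac{25703 + \frac{1}{150}}{\frac{1}{16} \cdot 18 - 11362} = \frac{3855451}{150 \left(\frac{9}{8} - 11362\right)} = \frac{3855451}{150 \left(- \frac{90887}{8}\right)} = \frac{3855451}{150} \left(- \frac{8}{90887}\right) = - \frac{15421804}{6816525}$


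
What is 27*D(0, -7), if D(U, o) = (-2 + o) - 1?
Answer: -270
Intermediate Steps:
D(U, o) = -3 + o
27*D(0, -7) = 27*(-3 - 7) = 27*(-10) = -270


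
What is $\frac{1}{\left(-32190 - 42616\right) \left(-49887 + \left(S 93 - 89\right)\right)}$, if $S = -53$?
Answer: $\frac{1}{4107223430} \approx 2.4347 \cdot 10^{-10}$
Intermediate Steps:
$\frac{1}{\left(-32190 - 42616\right) \left(-49887 + \left(S 93 - 89\right)\right)} = \frac{1}{\left(-32190 - 42616\right) \left(-49887 - 5018\right)} = \frac{1}{\left(-74806\right) \left(-49887 - 5018\right)} = \frac{1}{\left(-74806\right) \left(-54905\right)} = \frac{1}{4107223430}$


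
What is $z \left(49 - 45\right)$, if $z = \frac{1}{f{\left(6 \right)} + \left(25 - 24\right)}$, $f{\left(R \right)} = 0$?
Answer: $4$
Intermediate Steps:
$z = 1$ ($z = \frac{1}{0 + \left(25 - 24\right)} = \frac{1}{0 + 1} = 1^{-1} = 1$)
$z \left(49 - 45\right) = 1 \left(49 - 45\right) = 1 \cdot 4 = 4$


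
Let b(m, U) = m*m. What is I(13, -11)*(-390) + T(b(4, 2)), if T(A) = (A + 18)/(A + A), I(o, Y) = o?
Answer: -81103/16 ≈ -5068.9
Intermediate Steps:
b(m, U) = m**2
T(A) = (18 + A)/(2*A) (T(A) = (18 + A)/((2*A)) = (18 + A)*(1/(2*A)) = (18 + A)/(2*A))
I(13, -11)*(-390) + T(b(4, 2)) = 13*(-390) + (18 + 4**2)/(2*(4**2)) = -5070 + (1/2)*(18 + 16)/16 = -5070 + (1/2)*(1/16)*34 = -5070 + 17/16 = -81103/16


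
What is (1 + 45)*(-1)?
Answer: -46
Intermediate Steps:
(1 + 45)*(-1) = 46*(-1) = -46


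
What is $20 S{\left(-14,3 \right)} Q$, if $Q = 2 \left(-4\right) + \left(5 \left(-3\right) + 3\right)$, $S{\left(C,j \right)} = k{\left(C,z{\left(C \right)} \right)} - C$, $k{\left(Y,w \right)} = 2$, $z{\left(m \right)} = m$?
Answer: $-6400$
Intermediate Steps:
$S{\left(C,j \right)} = 2 - C$
$Q = -20$ ($Q = -8 + \left(-15 + 3\right) = -8 - 12 = -20$)
$20 S{\left(-14,3 \right)} Q = 20 \left(2 - -14\right) \left(-20\right) = 20 \left(2 + 14\right) \left(-20\right) = 20 \cdot 16 \left(-20\right) = 320 \left(-20\right) = -6400$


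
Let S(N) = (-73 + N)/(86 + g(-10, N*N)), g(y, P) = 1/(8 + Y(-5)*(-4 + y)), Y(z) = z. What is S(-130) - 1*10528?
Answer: -70648186/6709 ≈ -10530.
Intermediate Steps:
g(y, P) = 1/(28 - 5*y) (g(y, P) = 1/(8 - 5*(-4 + y)) = 1/(8 + (20 - 5*y)) = 1/(28 - 5*y))
S(N) = -5694/6709 + 78*N/6709 (S(N) = (-73 + N)/(86 + 1/(28 - 5*(-10))) = (-73 + N)/(86 + 1/(28 + 50)) = (-73 + N)/(86 + 1/78) = (-73 + N)/(6709/78) = (-73 + N)*(78/6709) = -5694/6709 + 78*N/6709)
S(-130) - 1*10528 = (-5694/6709 + (78/6709)*(-130)) - 1*10528 = (-5694/6709 - 10140/6709) - 10528 = -15834/6709 - 10528 = -70648186/6709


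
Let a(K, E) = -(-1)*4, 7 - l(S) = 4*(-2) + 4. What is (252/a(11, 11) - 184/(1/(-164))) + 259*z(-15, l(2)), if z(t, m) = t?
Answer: 26354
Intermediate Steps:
l(S) = 11 (l(S) = 7 - (4*(-2) + 4) = 7 - (-8 + 4) = 7 - 1*(-4) = 7 + 4 = 11)
a(K, E) = 4 (a(K, E) = -1*(-4) = 4)
(252/a(11, 11) - 184/(1/(-164))) + 259*z(-15, l(2)) = (252/4 - 184/(1/(-164))) + 259*(-15) = (252*(¼) - 184/(-1/164)) - 3885 = (63 - 184*(-164)) - 3885 = (63 + 30176) - 3885 = 30239 - 3885 = 26354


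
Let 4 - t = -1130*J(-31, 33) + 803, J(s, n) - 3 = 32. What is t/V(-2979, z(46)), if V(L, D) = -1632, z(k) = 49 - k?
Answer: -12917/544 ≈ -23.744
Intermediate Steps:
J(s, n) = 35 (J(s, n) = 3 + 32 = 35)
t = 38751 (t = 4 - (-1130*35 + 803) = 4 - (-39550 + 803) = 4 - 1*(-38747) = 4 + 38747 = 38751)
t/V(-2979, z(46)) = 38751/(-1632) = 38751*(-1/1632) = -12917/544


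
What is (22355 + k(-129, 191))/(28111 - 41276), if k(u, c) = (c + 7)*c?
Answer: -60173/13165 ≈ -4.5707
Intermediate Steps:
k(u, c) = c*(7 + c) (k(u, c) = (7 + c)*c = c*(7 + c))
(22355 + k(-129, 191))/(28111 - 41276) = (22355 + 191*(7 + 191))/(28111 - 41276) = (22355 + 191*198)/(-13165) = (22355 + 37818)*(-1/13165) = 60173*(-1/13165) = -60173/13165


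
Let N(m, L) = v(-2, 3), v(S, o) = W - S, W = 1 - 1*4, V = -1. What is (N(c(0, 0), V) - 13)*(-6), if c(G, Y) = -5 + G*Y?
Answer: 84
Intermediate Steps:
W = -3 (W = 1 - 4 = -3)
v(S, o) = -3 - S
N(m, L) = -1 (N(m, L) = -3 - 1*(-2) = -3 + 2 = -1)
(N(c(0, 0), V) - 13)*(-6) = (-1 - 13)*(-6) = -14*(-6) = 84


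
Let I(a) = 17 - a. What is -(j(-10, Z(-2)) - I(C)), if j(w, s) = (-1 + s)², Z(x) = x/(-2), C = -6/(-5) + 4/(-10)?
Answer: 81/5 ≈ 16.200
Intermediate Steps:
C = ⅘ (C = -6*(-⅕) + 4*(-⅒) = 6/5 - ⅖ = ⅘ ≈ 0.80000)
Z(x) = -x/2 (Z(x) = x*(-½) = -x/2)
-(j(-10, Z(-2)) - I(C)) = -((-1 - ½*(-2))² - (17 - 1*⅘)) = -((-1 + 1)² - (17 - ⅘)) = -(0² - 1*81/5) = -(0 - 81/5) = -1*(-81/5) = 81/5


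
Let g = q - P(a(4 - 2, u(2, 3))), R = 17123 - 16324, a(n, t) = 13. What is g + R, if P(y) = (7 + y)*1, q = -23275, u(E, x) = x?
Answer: -22496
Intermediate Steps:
P(y) = 7 + y
R = 799
g = -23295 (g = -23275 - (7 + 13) = -23275 - 1*20 = -23275 - 20 = -23295)
g + R = -23295 + 799 = -22496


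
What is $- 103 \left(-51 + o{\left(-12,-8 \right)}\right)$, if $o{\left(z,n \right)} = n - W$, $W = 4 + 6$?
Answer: $7107$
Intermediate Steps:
$W = 10$
$o{\left(z,n \right)} = -10 + n$ ($o{\left(z,n \right)} = n - 10 = -10 + n$)
$- 103 \left(-51 + o{\left(-12,-8 \right)}\right) = - 103 \left(-51 - 18\right) = \left(-103\right) \left(-69\right) = 7107$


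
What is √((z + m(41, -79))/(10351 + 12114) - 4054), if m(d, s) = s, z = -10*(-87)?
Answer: I*√2045939646335/22465 ≈ 63.671*I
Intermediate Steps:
z = 870
√((z + m(41, -79))/(10351 + 12114) - 4054) = √((870 - 79)/(10351 + 12114) - 4054) = √(791/22465 - 4054) = √(-91072319/22465) = I*√2045939646335/22465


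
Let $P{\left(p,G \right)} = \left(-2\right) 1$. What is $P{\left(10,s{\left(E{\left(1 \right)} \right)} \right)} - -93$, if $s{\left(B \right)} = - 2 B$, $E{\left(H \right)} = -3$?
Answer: $91$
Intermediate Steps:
$P{\left(p,G \right)} = -2$
$P{\left(10,s{\left(E{\left(1 \right)} \right)} \right)} - -93 = -2 - -93 = -2 + 93 = 91$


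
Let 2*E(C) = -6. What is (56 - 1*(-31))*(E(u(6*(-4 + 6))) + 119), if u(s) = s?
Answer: 10092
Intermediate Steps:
E(C) = -3 (E(C) = (1/2)*(-6) = -3)
(56 - 1*(-31))*(E(u(6*(-4 + 6))) + 119) = (56 - 1*(-31))*(-3 + 119) = (56 + 31)*116 = 87*116 = 10092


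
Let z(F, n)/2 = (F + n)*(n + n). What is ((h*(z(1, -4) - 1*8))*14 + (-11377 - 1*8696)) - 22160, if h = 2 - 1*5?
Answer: -43913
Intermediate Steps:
h = -3 (h = 2 - 5 = -3)
z(F, n) = 4*n*(F + n) (z(F, n) = 2*((F + n)*(n + n)) = 2*((F + n)*(2*n)) = 2*(2*n*(F + n)) = 4*n*(F + n))
((h*(z(1, -4) - 1*8))*14 + (-11377 - 1*8696)) - 22160 = (-3*(4*(-4)*(1 - 4) - 1*8)*14 + (-11377 - 1*8696)) - 22160 = (-3*(4*(-4)*(-3) - 8)*14 + (-11377 - 8696)) - 22160 = (-3*(48 - 8)*14 - 20073) - 22160 = (-3*40*14 - 20073) - 22160 = (-120*14 - 20073) - 22160 = (-1680 - 20073) - 22160 = -21753 - 22160 = -43913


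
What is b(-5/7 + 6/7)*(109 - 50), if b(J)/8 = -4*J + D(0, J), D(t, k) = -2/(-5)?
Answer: -2832/35 ≈ -80.914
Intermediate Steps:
D(t, k) = ⅖ (D(t, k) = -2*(-⅕) = ⅖)
b(J) = 16/5 - 32*J (b(J) = 8*(-4*J + ⅖) = 8*(⅖ - 4*J) = 16/5 - 32*J)
b(-5/7 + 6/7)*(109 - 50) = (16/5 - 32*(-5/7 + 6/7))*(109 - 50) = (16/5 - 32*(-5*⅐ + 6*(⅐)))*59 = (16/5 - 32*(-5/7 + 6/7))*59 = (16/5 - 32*⅐)*59 = (16/5 - 32/7)*59 = -48/35*59 = -2832/35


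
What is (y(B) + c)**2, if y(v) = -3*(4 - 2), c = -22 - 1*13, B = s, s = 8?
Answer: 1681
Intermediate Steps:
B = 8
c = -35 (c = -22 - 13 = -35)
y(v) = -6 (y(v) = -3*2 = -6)
(y(B) + c)**2 = (-6 - 35)**2 = (-41)**2 = 1681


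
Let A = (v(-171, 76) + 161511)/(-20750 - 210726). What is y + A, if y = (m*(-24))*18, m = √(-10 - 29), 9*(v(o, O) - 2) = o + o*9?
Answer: -161323/231476 - 432*I*√39 ≈ -0.69693 - 2697.8*I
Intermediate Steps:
v(o, O) = 2 + 10*o/9 (v(o, O) = 2 + (o + o*9)/9 = 2 + (o + 9*o)/9 = 2 + (10*o)/9 = 2 + 10*o/9)
m = I*√39 (m = √(-39) = I*√39 ≈ 6.245*I)
A = -161323/231476 (A = ((2 + (10/9)*(-171)) + 161511)/(-20750 - 210726) = ((2 - 190) + 161511)/(-231476) = (-188 + 161511)*(-1/231476) = 161323*(-1/231476) = -161323/231476 ≈ -0.69693)
y = -432*I*√39 (y = ((I*√39)*(-24))*18 = -24*I*√39*18 = -432*I*√39 ≈ -2697.8*I)
y + A = -432*I*√39 - 161323/231476 = -161323/231476 - 432*I*√39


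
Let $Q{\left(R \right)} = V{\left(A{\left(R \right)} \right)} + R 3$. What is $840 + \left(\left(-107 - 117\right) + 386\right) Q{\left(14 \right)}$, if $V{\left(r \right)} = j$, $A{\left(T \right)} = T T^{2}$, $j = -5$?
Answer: $6834$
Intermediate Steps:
$A{\left(T \right)} = T^{3}$
$V{\left(r \right)} = -5$
$Q{\left(R \right)} = -5 + 3 R$ ($Q{\left(R \right)} = -5 + R 3 = -5 + 3 R$)
$840 + \left(\left(-107 - 117\right) + 386\right) Q{\left(14 \right)} = 840 + \left(\left(-107 - 117\right) + 386\right) \left(-5 + 3 \cdot 14\right) = 840 + \left(-224 + 386\right) \left(-5 + 42\right) = 840 + 162 \cdot 37 = 840 + 5994 = 6834$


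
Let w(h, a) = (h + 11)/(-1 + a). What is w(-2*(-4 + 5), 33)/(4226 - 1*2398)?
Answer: 9/58496 ≈ 0.00015386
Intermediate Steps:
w(h, a) = (11 + h)/(-1 + a)
w(-2*(-4 + 5), 33)/(4226 - 1*2398) = ((11 - 2*(-4 + 5))/(-1 + 33))/(4226 - 1*2398) = ((11 - 2*1)/32)/(4226 - 2398) = ((11 - 2)/32)/1828 = ((1/32)*9)*(1/1828) = (9/32)*(1/1828) = 9/58496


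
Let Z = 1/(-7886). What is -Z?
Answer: 1/7886 ≈ 0.00012681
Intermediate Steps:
Z = -1/7886 ≈ -0.00012681
-Z = -1*(-1/7886) = 1/7886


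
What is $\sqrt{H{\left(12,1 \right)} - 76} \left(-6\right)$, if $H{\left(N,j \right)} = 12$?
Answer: $- 48 i \approx - 48.0 i$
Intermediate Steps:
$\sqrt{H{\left(12,1 \right)} - 76} \left(-6\right) = \sqrt{12 - 76} \left(-6\right) = \sqrt{-64} \left(-6\right) = 8 i \left(-6\right) = - 48 i$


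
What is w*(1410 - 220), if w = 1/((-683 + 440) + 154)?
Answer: -1190/89 ≈ -13.371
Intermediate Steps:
w = -1/89 (w = 1/(-243 + 154) = 1/(-89) = -1/89 ≈ -0.011236)
w*(1410 - 220) = -(1410 - 220)/89 = -1/89*1190 = -1190/89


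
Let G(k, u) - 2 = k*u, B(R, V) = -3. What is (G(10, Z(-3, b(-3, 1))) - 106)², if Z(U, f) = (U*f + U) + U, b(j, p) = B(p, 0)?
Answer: 5476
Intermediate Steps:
b(j, p) = -3
Z(U, f) = 2*U + U*f (Z(U, f) = (U + U*f) + U = 2*U + U*f)
G(k, u) = 2 + k*u
(G(10, Z(-3, b(-3, 1))) - 106)² = ((2 + 10*(-3*(2 - 3))) - 106)² = ((2 + 10*(-3*(-1))) - 106)² = ((2 + 10*3) - 106)² = ((2 + 30) - 106)² = (32 - 106)² = (-74)² = 5476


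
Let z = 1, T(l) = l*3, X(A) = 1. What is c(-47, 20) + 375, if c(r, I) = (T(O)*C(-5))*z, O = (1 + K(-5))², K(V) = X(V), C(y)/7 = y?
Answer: -45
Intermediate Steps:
C(y) = 7*y
K(V) = 1
O = 4 (O = (1 + 1)² = 2² = 4)
T(l) = 3*l
c(r, I) = -420 (c(r, I) = ((3*4)*(7*(-5)))*1 = (12*(-35))*1 = -420*1 = -420)
c(-47, 20) + 375 = -420 + 375 = -45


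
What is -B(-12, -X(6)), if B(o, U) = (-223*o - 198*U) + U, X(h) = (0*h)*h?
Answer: -2676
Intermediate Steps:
X(h) = 0 (X(h) = 0*h = 0)
B(o, U) = -223*o - 197*U
-B(-12, -X(6)) = -(-223*(-12) - (-197)*0) = -(2676 - 197*0) = -(2676 + 0) = -1*2676 = -2676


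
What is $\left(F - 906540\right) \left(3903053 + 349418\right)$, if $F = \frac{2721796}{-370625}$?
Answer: $- \frac{1428783943597070416}{370625} \approx -3.8551 \cdot 10^{12}$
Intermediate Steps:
$F = - \frac{2721796}{370625}$ ($F = 2721796 \left(- \frac{1}{370625}\right) = - \frac{2721796}{370625} \approx -7.3438$)
$\left(F - 906540\right) \left(3903053 + 349418\right) = \left(- \frac{2721796}{370625} - 906540\right) \left(3903053 + 349418\right) = \left(- \frac{335989109296}{370625}\right) 4252471 = - \frac{1428783943597070416}{370625}$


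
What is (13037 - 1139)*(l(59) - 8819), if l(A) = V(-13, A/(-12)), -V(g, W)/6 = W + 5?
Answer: -104934411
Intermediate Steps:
V(g, W) = -30 - 6*W (V(g, W) = -6*(W + 5) = -6*(5 + W) = -30 - 6*W)
l(A) = -30 + A/2 (l(A) = -30 - 6*A/(-12) = -30 - 6*A*(-1)/12 = -30 - (-1)*A/2 = -30 + A/2)
(13037 - 1139)*(l(59) - 8819) = (13037 - 1139)*((-30 + (½)*59) - 8819) = 11898*((-30 + 59/2) - 8819) = 11898*(-½ - 8819) = 11898*(-17639/2) = -104934411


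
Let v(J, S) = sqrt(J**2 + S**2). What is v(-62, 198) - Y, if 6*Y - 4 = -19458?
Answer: 9727/3 + 2*sqrt(10762) ≈ 3449.8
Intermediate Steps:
Y = -9727/3 (Y = 2/3 + (1/6)*(-19458) = 2/3 - 3243 = -9727/3 ≈ -3242.3)
v(-62, 198) - Y = sqrt((-62)**2 + 198**2) - 1*(-9727/3) = sqrt(3844 + 39204) + 9727/3 = sqrt(43048) + 9727/3 = 2*sqrt(10762) + 9727/3 = 9727/3 + 2*sqrt(10762)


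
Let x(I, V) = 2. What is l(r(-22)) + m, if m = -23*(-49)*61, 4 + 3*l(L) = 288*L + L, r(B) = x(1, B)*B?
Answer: 64507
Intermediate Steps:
r(B) = 2*B
l(L) = -4/3 + 289*L/3 (l(L) = -4/3 + (288*L + L)/3 = -4/3 + (289*L)/3 = -4/3 + 289*L/3)
m = 68747 (m = 1127*61 = 68747)
l(r(-22)) + m = (-4/3 + 289*(2*(-22))/3) + 68747 = (-4/3 + (289/3)*(-44)) + 68747 = (-4/3 - 12716/3) + 68747 = -4240 + 68747 = 64507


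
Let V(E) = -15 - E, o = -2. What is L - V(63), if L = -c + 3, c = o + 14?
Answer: 69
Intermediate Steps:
c = 12 (c = -2 + 14 = 12)
L = -9 (L = -1*12 + 3 = -12 + 3 = -9)
L - V(63) = -9 - (-15 - 1*63) = -9 - (-15 - 63) = -9 - 1*(-78) = -9 + 78 = 69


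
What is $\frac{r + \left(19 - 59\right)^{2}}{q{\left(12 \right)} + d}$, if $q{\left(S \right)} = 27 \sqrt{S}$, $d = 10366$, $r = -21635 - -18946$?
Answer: $- \frac{5644287}{53722604} + \frac{29403 \sqrt{3}}{53722604} \approx -0.10412$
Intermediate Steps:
$r = -2689$ ($r = -21635 + 18946 = -2689$)
$\frac{r + \left(19 - 59\right)^{2}}{q{\left(12 \right)} + d} = \frac{-2689 + \left(19 - 59\right)^{2}}{27 \sqrt{12} + 10366} = \frac{-2689 + \left(-40\right)^{2}}{27 \cdot 2 \sqrt{3} + 10366} = \frac{-2689 + 1600}{54 \sqrt{3} + 10366} = - \frac{1089}{10366 + 54 \sqrt{3}}$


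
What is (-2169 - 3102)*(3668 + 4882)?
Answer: -45067050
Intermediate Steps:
(-2169 - 3102)*(3668 + 4882) = -5271*8550 = -45067050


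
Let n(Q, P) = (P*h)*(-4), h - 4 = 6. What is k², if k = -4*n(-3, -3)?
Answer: 230400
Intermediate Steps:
h = 10 (h = 4 + 6 = 10)
n(Q, P) = -40*P (n(Q, P) = (P*10)*(-4) = (10*P)*(-4) = -40*P)
k = -480 (k = -(-160)*(-3) = -4*120 = -480)
k² = (-480)² = 230400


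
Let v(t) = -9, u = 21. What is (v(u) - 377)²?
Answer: 148996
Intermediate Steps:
(v(u) - 377)² = (-9 - 377)² = (-386)² = 148996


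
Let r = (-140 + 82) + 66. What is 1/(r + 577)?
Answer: 1/585 ≈ 0.0017094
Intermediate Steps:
r = 8 (r = -58 + 66 = 8)
1/(r + 577) = 1/(8 + 577) = 1/585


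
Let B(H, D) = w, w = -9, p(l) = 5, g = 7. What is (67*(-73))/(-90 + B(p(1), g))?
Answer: 4891/99 ≈ 49.404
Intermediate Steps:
B(H, D) = -9
(67*(-73))/(-90 + B(p(1), g)) = (67*(-73))/(-90 - 9) = -4891/(-99) = -4891*(-1/99) = 4891/99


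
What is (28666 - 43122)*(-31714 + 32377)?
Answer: -9584328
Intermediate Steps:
(28666 - 43122)*(-31714 + 32377) = -14456*663 = -9584328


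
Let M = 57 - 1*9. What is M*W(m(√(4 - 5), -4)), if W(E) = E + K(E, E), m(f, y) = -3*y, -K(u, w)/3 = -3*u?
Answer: 5760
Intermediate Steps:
K(u, w) = 9*u (K(u, w) = -(-9)*u = 9*u)
M = 48 (M = 57 - 9 = 48)
W(E) = 10*E (W(E) = E + 9*E = 10*E)
M*W(m(√(4 - 5), -4)) = 48*(10*(-3*(-4))) = 48*(10*12) = 48*120 = 5760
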